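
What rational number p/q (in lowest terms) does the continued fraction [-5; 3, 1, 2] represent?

Start with 2.
1 + 1/(2/1) = 1 + 1/2 = 3/2
3 + 1/(3/2) = 3 + 2/3 = 11/3
-5 + 1/(11/3) = -5 + 3/11 = -52/11

-52/11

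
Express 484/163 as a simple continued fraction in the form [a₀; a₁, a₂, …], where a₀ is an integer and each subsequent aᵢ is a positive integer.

⌊484/163⌋ = 2, remainder 158
⌊163/158⌋ = 1, remainder 5
⌊158/5⌋ = 31, remainder 3
⌊5/3⌋ = 1, remainder 2
⌊3/2⌋ = 1, remainder 1
⌊2/1⌋ = 2, remainder 0

[2; 1, 31, 1, 1, 2]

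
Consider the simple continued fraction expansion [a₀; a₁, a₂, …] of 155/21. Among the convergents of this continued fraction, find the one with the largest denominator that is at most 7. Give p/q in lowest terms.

37/5

List convergents until the denominator exceeds the bound:
a_0 = 7: 7/1  (≤ bound)
a_1 = 2: 15/2  (≤ bound)
a_2 = 1: 22/3  (≤ bound)
a_3 = 1: 37/5  (≤ bound)
a_4 = 1: 59/8  (> 7, stop)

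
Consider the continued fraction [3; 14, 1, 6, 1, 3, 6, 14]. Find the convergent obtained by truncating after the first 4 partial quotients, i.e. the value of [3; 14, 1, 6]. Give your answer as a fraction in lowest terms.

319/104

Use the convergent recurrence hₖ = aₖ·hₖ₋₁ + hₖ₋₂ (and likewise for the denominators kₖ):
a_0 = 3: 3/1
a_1 = 14: 43/14
a_2 = 1: 46/15
a_3 = 6: 319/104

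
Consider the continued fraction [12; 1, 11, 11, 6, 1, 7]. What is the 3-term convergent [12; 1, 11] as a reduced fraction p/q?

a_0 = 12: 12/1
a_1 = 1: 13/1
a_2 = 11: 155/12

155/12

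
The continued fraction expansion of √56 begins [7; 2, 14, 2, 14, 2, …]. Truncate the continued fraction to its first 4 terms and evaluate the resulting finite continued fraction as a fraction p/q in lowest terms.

449/60

Start with 2.
14 + 1/(2/1) = 14 + 1/2 = 29/2
2 + 1/(29/2) = 2 + 2/29 = 60/29
7 + 1/(60/29) = 7 + 29/60 = 449/60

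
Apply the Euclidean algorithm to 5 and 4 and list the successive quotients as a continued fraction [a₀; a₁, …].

[1; 4]

Run the Euclidean algorithm, recording each quotient:
⌊5/4⌋ = 1, remainder 1
⌊4/1⌋ = 4, remainder 0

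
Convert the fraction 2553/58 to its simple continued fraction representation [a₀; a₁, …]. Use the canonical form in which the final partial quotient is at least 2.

[44; 58]

Run the Euclidean algorithm, recording each quotient:
⌊2553/58⌋ = 44, remainder 1
⌊58/1⌋ = 58, remainder 0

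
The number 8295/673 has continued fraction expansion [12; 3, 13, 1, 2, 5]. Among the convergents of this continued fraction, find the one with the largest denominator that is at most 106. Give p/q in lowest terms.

530/43

a_0 = 12: 12/1  (≤ bound)
a_1 = 3: 37/3  (≤ bound)
a_2 = 13: 493/40  (≤ bound)
a_3 = 1: 530/43  (≤ bound)
a_4 = 2: 1553/126  (> 106, stop)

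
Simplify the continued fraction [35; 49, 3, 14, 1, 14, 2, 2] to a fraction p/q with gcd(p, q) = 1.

Start with 2.
2 + 1/(2/1) = 2 + 1/2 = 5/2
14 + 1/(5/2) = 14 + 2/5 = 72/5
1 + 1/(72/5) = 1 + 5/72 = 77/72
14 + 1/(77/72) = 14 + 72/77 = 1150/77
3 + 1/(1150/77) = 3 + 77/1150 = 3527/1150
49 + 1/(3527/1150) = 49 + 1150/3527 = 173973/3527
35 + 1/(173973/3527) = 35 + 3527/173973 = 6092582/173973

6092582/173973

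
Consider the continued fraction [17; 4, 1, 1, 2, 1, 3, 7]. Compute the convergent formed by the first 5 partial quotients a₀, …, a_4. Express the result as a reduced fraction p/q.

396/23

Collapse the nested fraction from the inside out:
Start with 2.
1 + 1/(2/1) = 1 + 1/2 = 3/2
1 + 1/(3/2) = 1 + 2/3 = 5/3
4 + 1/(5/3) = 4 + 3/5 = 23/5
17 + 1/(23/5) = 17 + 5/23 = 396/23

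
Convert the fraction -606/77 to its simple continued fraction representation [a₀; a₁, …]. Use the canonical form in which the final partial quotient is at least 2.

[-8; 7, 1, 2, 3]

⌊-606/77⌋ = -8, remainder 10
⌊77/10⌋ = 7, remainder 7
⌊10/7⌋ = 1, remainder 3
⌊7/3⌋ = 2, remainder 1
⌊3/1⌋ = 3, remainder 0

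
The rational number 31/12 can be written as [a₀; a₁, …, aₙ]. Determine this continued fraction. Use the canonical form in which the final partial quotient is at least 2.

Repeatedly divide and take the remainder:
⌊31/12⌋ = 2, remainder 7
⌊12/7⌋ = 1, remainder 5
⌊7/5⌋ = 1, remainder 2
⌊5/2⌋ = 2, remainder 1
⌊2/1⌋ = 2, remainder 0

[2; 1, 1, 2, 2]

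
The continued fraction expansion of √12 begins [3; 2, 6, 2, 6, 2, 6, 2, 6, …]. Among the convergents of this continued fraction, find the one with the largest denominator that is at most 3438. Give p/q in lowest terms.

a_0 = 3: 3/1  (≤ bound)
a_1 = 2: 7/2  (≤ bound)
a_2 = 6: 45/13  (≤ bound)
a_3 = 2: 97/28  (≤ bound)
a_4 = 6: 627/181  (≤ bound)
a_5 = 2: 1351/390  (≤ bound)
a_6 = 6: 8733/2521  (≤ bound)
a_7 = 2: 18817/5432  (> 3438, stop)

8733/2521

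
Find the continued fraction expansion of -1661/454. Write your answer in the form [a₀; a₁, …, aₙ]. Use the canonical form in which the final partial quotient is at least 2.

⌊-1661/454⌋ = -4, remainder 155
⌊454/155⌋ = 2, remainder 144
⌊155/144⌋ = 1, remainder 11
⌊144/11⌋ = 13, remainder 1
⌊11/1⌋ = 11, remainder 0

[-4; 2, 1, 13, 11]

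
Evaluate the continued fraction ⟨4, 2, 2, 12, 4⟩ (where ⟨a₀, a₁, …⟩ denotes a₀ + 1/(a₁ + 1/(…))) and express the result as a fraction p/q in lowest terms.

a_0 = 4: 4/1
a_1 = 2: 9/2
a_2 = 2: 22/5
a_3 = 12: 273/62
a_4 = 4: 1114/253

1114/253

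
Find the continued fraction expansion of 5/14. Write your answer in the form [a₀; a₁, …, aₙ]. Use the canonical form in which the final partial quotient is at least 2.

[0; 2, 1, 4]

⌊5/14⌋ = 0, remainder 5
⌊14/5⌋ = 2, remainder 4
⌊5/4⌋ = 1, remainder 1
⌊4/1⌋ = 4, remainder 0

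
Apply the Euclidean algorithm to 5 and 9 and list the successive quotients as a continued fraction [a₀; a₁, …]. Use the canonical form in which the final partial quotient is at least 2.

[0; 1, 1, 4]

Repeatedly divide and take the remainder:
5 = 0·9 + 5, so a_0 = 0
9 = 1·5 + 4, so a_1 = 1
5 = 1·4 + 1, so a_2 = 1
4 = 4·1 + 0, so a_3 = 4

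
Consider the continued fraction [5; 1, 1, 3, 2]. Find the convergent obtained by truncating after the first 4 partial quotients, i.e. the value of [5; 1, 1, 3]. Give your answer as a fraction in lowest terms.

39/7

Work from the innermost term outward:
Start with 3.
1 + 1/(3/1) = 1 + 1/3 = 4/3
1 + 1/(4/3) = 1 + 3/4 = 7/4
5 + 1/(7/4) = 5 + 4/7 = 39/7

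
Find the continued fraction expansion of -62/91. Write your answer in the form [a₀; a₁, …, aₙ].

-62 ÷ 91 → quotient -1, remainder 29
91 ÷ 29 → quotient 3, remainder 4
29 ÷ 4 → quotient 7, remainder 1
4 ÷ 1 → quotient 4, remainder 0

[-1; 3, 7, 4]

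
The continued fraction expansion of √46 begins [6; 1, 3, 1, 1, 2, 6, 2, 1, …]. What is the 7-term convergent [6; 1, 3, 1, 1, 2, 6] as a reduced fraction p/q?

997/147

Work from the innermost term outward:
Start with 6.
2 + 1/(6/1) = 2 + 1/6 = 13/6
1 + 1/(13/6) = 1 + 6/13 = 19/13
1 + 1/(19/13) = 1 + 13/19 = 32/19
3 + 1/(32/19) = 3 + 19/32 = 115/32
1 + 1/(115/32) = 1 + 32/115 = 147/115
6 + 1/(147/115) = 6 + 115/147 = 997/147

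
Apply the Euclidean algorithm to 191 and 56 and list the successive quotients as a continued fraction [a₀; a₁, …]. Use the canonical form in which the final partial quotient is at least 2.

[3; 2, 2, 3, 3]

Apply division with remainder until the remainder is 0:
191 ÷ 56 → quotient 3, remainder 23
56 ÷ 23 → quotient 2, remainder 10
23 ÷ 10 → quotient 2, remainder 3
10 ÷ 3 → quotient 3, remainder 1
3 ÷ 1 → quotient 3, remainder 0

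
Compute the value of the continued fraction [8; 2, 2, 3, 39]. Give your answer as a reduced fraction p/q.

5619/668

Start with 39.
3 + 1/(39/1) = 3 + 1/39 = 118/39
2 + 1/(118/39) = 2 + 39/118 = 275/118
2 + 1/(275/118) = 2 + 118/275 = 668/275
8 + 1/(668/275) = 8 + 275/668 = 5619/668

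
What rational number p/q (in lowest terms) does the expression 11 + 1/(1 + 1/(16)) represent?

203/17

Start with 16.
1 + 1/(16/1) = 1 + 1/16 = 17/16
11 + 1/(17/16) = 11 + 16/17 = 203/17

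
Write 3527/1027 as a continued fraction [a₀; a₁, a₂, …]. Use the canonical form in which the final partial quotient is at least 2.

Apply division with remainder until the remainder is 0:
3527 ÷ 1027 → quotient 3, remainder 446
1027 ÷ 446 → quotient 2, remainder 135
446 ÷ 135 → quotient 3, remainder 41
135 ÷ 41 → quotient 3, remainder 12
41 ÷ 12 → quotient 3, remainder 5
12 ÷ 5 → quotient 2, remainder 2
5 ÷ 2 → quotient 2, remainder 1
2 ÷ 1 → quotient 2, remainder 0

[3; 2, 3, 3, 3, 2, 2, 2]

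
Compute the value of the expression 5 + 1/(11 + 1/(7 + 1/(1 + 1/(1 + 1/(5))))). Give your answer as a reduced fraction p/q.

Start with 5.
1 + 1/(5/1) = 1 + 1/5 = 6/5
1 + 1/(6/5) = 1 + 5/6 = 11/6
7 + 1/(11/6) = 7 + 6/11 = 83/11
11 + 1/(83/11) = 11 + 11/83 = 924/83
5 + 1/(924/83) = 5 + 83/924 = 4703/924

4703/924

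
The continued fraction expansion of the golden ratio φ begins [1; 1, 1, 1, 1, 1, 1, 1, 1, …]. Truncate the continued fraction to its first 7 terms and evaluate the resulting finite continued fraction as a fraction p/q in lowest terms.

a_0 = 1: 1/1
a_1 = 1: 2/1
a_2 = 1: 3/2
a_3 = 1: 5/3
a_4 = 1: 8/5
a_5 = 1: 13/8
a_6 = 1: 21/13

21/13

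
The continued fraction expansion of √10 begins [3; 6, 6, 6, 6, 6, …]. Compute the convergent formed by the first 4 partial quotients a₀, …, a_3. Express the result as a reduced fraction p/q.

Start with 6.
6 + 1/(6/1) = 6 + 1/6 = 37/6
6 + 1/(37/6) = 6 + 6/37 = 228/37
3 + 1/(228/37) = 3 + 37/228 = 721/228

721/228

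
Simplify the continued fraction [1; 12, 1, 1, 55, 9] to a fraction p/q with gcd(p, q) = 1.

13518/12517

Compute successive convergents:
a_0 = 1: 1/1
a_1 = 12: 13/12
a_2 = 1: 14/13
a_3 = 1: 27/25
a_4 = 55: 1499/1388
a_5 = 9: 13518/12517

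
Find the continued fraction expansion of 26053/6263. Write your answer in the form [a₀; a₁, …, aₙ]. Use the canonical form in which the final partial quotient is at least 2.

[4; 6, 3, 1, 8, 1, 1, 13]

26053 ÷ 6263 → quotient 4, remainder 1001
6263 ÷ 1001 → quotient 6, remainder 257
1001 ÷ 257 → quotient 3, remainder 230
257 ÷ 230 → quotient 1, remainder 27
230 ÷ 27 → quotient 8, remainder 14
27 ÷ 14 → quotient 1, remainder 13
14 ÷ 13 → quotient 1, remainder 1
13 ÷ 1 → quotient 13, remainder 0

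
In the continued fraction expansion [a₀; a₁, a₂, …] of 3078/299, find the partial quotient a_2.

3078 ÷ 299 → quotient 10, remainder 88
299 ÷ 88 → quotient 3, remainder 35
88 ÷ 35 → quotient 2, remainder 18

2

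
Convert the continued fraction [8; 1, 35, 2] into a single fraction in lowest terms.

655/73

Collapse the nested fraction from the inside out:
Start with 2.
35 + 1/(2/1) = 35 + 1/2 = 71/2
1 + 1/(71/2) = 1 + 2/71 = 73/71
8 + 1/(73/71) = 8 + 71/73 = 655/73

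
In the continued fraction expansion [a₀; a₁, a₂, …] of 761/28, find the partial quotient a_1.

761 = 27·28 + 5, so a_0 = 27
28 = 5·5 + 3, so a_1 = 5

5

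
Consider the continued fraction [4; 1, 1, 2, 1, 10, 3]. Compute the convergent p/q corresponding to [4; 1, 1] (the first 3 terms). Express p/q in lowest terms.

Start with 1.
1 + 1/(1/1) = 1 + 1/1 = 2/1
4 + 1/(2/1) = 4 + 1/2 = 9/2

9/2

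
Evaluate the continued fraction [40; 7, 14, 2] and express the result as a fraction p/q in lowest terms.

a_0 = 40: 40/1
a_1 = 7: 281/7
a_2 = 14: 3974/99
a_3 = 2: 8229/205

8229/205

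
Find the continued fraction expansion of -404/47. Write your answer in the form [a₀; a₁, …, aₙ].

[-9; 2, 2, 9]

Run the Euclidean algorithm, recording each quotient:
-404 = -9·47 + 19, so a_0 = -9
47 = 2·19 + 9, so a_1 = 2
19 = 2·9 + 1, so a_2 = 2
9 = 9·1 + 0, so a_3 = 9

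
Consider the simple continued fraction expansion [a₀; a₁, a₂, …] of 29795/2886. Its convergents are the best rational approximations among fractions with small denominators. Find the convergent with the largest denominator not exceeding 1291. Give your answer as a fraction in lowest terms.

a_0 = 10: 10/1  (≤ bound)
a_1 = 3: 31/3  (≤ bound)
a_2 = 11: 351/34  (≤ bound)
a_3 = 1: 382/37  (≤ bound)
a_4 = 1: 733/71  (≤ bound)
a_5 = 5: 4047/392  (≤ bound)
a_6 = 3: 12874/1247  (≤ bound)
a_7 = 2: 29795/2886  (> 1291, stop)

12874/1247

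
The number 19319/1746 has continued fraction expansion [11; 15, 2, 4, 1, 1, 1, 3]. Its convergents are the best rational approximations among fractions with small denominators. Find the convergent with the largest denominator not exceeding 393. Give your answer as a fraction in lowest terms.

a_0 = 11: 11/1  (≤ bound)
a_1 = 15: 166/15  (≤ bound)
a_2 = 2: 343/31  (≤ bound)
a_3 = 4: 1538/139  (≤ bound)
a_4 = 1: 1881/170  (≤ bound)
a_5 = 1: 3419/309  (≤ bound)
a_6 = 1: 5300/479  (> 393, stop)

3419/309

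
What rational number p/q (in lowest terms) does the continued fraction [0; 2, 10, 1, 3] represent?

Starting at the tail and folding back:
Start with 3.
1 + 1/(3/1) = 1 + 1/3 = 4/3
10 + 1/(4/3) = 10 + 3/4 = 43/4
2 + 1/(43/4) = 2 + 4/43 = 90/43
0 + 1/(90/43) = 0 + 43/90 = 43/90

43/90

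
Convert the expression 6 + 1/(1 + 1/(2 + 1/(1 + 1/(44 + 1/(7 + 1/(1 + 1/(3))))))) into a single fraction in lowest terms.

37556/5565

Start with 3.
1 + 1/(3/1) = 1 + 1/3 = 4/3
7 + 1/(4/3) = 7 + 3/4 = 31/4
44 + 1/(31/4) = 44 + 4/31 = 1368/31
1 + 1/(1368/31) = 1 + 31/1368 = 1399/1368
2 + 1/(1399/1368) = 2 + 1368/1399 = 4166/1399
1 + 1/(4166/1399) = 1 + 1399/4166 = 5565/4166
6 + 1/(5565/4166) = 6 + 4166/5565 = 37556/5565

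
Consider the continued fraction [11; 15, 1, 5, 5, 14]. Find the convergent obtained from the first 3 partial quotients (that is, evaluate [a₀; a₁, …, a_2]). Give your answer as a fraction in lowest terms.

177/16

Work from the innermost term outward:
Start with 1.
15 + 1/(1/1) = 15 + 1/1 = 16/1
11 + 1/(16/1) = 11 + 1/16 = 177/16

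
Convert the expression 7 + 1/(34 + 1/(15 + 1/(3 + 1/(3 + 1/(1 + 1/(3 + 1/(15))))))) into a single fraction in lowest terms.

a_0 = 7: 7/1
a_1 = 34: 239/34
a_2 = 15: 3592/511
a_3 = 3: 11015/1567
a_4 = 3: 36637/5212
a_5 = 1: 47652/6779
a_6 = 3: 179593/25549
a_7 = 15: 2741547/390014

2741547/390014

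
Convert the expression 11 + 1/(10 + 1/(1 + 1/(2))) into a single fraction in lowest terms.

a_0 = 11: 11/1
a_1 = 10: 111/10
a_2 = 1: 122/11
a_3 = 2: 355/32

355/32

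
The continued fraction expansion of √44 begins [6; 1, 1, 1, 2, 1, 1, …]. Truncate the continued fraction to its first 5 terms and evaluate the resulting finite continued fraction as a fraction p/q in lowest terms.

53/8

a_0 = 6: 6/1
a_1 = 1: 7/1
a_2 = 1: 13/2
a_3 = 1: 20/3
a_4 = 2: 53/8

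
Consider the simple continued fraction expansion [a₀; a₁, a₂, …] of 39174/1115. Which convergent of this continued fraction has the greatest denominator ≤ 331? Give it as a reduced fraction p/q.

7624/217

a_0 = 35: 35/1  (≤ bound)
a_1 = 7: 246/7  (≤ bound)
a_2 = 2: 527/15  (≤ bound)
a_3 = 14: 7624/217  (≤ bound)
a_4 = 2: 15775/449  (> 331, stop)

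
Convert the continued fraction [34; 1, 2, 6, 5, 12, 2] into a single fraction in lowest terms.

Compute successive convergents:
a_0 = 34: 34/1
a_1 = 1: 35/1
a_2 = 2: 104/3
a_3 = 6: 659/19
a_4 = 5: 3399/98
a_5 = 12: 41447/1195
a_6 = 2: 86293/2488

86293/2488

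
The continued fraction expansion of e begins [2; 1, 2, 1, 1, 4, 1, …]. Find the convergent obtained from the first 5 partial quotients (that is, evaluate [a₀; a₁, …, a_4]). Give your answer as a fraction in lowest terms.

a_0 = 2: 2/1
a_1 = 1: 3/1
a_2 = 2: 8/3
a_3 = 1: 11/4
a_4 = 1: 19/7

19/7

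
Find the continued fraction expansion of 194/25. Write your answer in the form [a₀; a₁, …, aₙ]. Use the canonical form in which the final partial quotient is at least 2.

194 = 7·25 + 19, so a_0 = 7
25 = 1·19 + 6, so a_1 = 1
19 = 3·6 + 1, so a_2 = 3
6 = 6·1 + 0, so a_3 = 6

[7; 1, 3, 6]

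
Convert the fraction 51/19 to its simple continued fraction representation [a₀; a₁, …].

[2; 1, 2, 6]

Run the Euclidean algorithm, recording each quotient:
51 = 2·19 + 13, so a_0 = 2
19 = 1·13 + 6, so a_1 = 1
13 = 2·6 + 1, so a_2 = 2
6 = 6·1 + 0, so a_3 = 6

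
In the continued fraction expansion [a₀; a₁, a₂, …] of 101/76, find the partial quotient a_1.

3

Repeatedly divide and take the remainder:
⌊101/76⌋ = 1, remainder 25
⌊76/25⌋ = 3, remainder 1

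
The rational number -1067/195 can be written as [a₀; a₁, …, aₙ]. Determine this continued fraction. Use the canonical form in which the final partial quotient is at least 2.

Apply division with remainder until the remainder is 0:
-1067 = -6·195 + 103, so a_0 = -6
195 = 1·103 + 92, so a_1 = 1
103 = 1·92 + 11, so a_2 = 1
92 = 8·11 + 4, so a_3 = 8
11 = 2·4 + 3, so a_4 = 2
4 = 1·3 + 1, so a_5 = 1
3 = 3·1 + 0, so a_6 = 3

[-6; 1, 1, 8, 2, 1, 3]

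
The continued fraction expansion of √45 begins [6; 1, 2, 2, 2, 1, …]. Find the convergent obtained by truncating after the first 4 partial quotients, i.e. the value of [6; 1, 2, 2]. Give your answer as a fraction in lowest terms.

Start with 2.
2 + 1/(2/1) = 2 + 1/2 = 5/2
1 + 1/(5/2) = 1 + 2/5 = 7/5
6 + 1/(7/5) = 6 + 5/7 = 47/7

47/7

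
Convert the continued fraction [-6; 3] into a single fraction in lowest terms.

-17/3

a_0 = -6: -6/1
a_1 = 3: -17/3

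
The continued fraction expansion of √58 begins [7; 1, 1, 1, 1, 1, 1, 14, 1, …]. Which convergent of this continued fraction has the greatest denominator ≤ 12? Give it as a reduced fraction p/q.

a_0 = 7: 7/1  (≤ bound)
a_1 = 1: 8/1  (≤ bound)
a_2 = 1: 15/2  (≤ bound)
a_3 = 1: 23/3  (≤ bound)
a_4 = 1: 38/5  (≤ bound)
a_5 = 1: 61/8  (≤ bound)
a_6 = 1: 99/13  (> 12, stop)

61/8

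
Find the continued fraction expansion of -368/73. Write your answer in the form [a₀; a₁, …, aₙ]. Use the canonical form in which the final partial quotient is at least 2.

[-6; 1, 23, 3]

-368 = -6·73 + 70, so a_0 = -6
73 = 1·70 + 3, so a_1 = 1
70 = 23·3 + 1, so a_2 = 23
3 = 3·1 + 0, so a_3 = 3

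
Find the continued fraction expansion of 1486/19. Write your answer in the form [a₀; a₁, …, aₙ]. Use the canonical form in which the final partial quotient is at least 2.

1486 ÷ 19 → quotient 78, remainder 4
19 ÷ 4 → quotient 4, remainder 3
4 ÷ 3 → quotient 1, remainder 1
3 ÷ 1 → quotient 3, remainder 0

[78; 4, 1, 3]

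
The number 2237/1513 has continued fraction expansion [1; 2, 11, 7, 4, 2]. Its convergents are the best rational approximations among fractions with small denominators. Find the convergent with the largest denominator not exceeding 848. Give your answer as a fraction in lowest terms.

998/675

a_0 = 1: 1/1  (≤ bound)
a_1 = 2: 3/2  (≤ bound)
a_2 = 11: 34/23  (≤ bound)
a_3 = 7: 241/163  (≤ bound)
a_4 = 4: 998/675  (≤ bound)
a_5 = 2: 2237/1513  (> 848, stop)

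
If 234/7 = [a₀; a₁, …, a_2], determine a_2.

3

234 ÷ 7 → quotient 33, remainder 3
7 ÷ 3 → quotient 2, remainder 1
3 ÷ 1 → quotient 3, remainder 0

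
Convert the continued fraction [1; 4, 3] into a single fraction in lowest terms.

16/13

Work from the innermost term outward:
Start with 3.
4 + 1/(3/1) = 4 + 1/3 = 13/3
1 + 1/(13/3) = 1 + 3/13 = 16/13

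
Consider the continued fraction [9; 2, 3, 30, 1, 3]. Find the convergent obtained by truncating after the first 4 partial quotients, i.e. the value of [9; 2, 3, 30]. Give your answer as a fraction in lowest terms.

1999/212

Compute successive convergents:
a_0 = 9: 9/1
a_1 = 2: 19/2
a_2 = 3: 66/7
a_3 = 30: 1999/212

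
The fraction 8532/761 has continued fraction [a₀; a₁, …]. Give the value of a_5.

1

⌊8532/761⌋ = 11, remainder 161
⌊761/161⌋ = 4, remainder 117
⌊161/117⌋ = 1, remainder 44
⌊117/44⌋ = 2, remainder 29
⌊44/29⌋ = 1, remainder 15
⌊29/15⌋ = 1, remainder 14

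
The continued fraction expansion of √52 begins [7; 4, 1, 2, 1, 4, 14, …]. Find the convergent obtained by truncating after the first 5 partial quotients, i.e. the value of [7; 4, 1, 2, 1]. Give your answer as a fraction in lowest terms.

137/19

a_0 = 7: 7/1
a_1 = 4: 29/4
a_2 = 1: 36/5
a_3 = 2: 101/14
a_4 = 1: 137/19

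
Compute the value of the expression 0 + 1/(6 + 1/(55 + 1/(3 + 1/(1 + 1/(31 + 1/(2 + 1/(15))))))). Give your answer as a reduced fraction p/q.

220842/1329049

Work from the innermost term outward:
Start with 15.
2 + 1/(15/1) = 2 + 1/15 = 31/15
31 + 1/(31/15) = 31 + 15/31 = 976/31
1 + 1/(976/31) = 1 + 31/976 = 1007/976
3 + 1/(1007/976) = 3 + 976/1007 = 3997/1007
55 + 1/(3997/1007) = 55 + 1007/3997 = 220842/3997
6 + 1/(220842/3997) = 6 + 3997/220842 = 1329049/220842
0 + 1/(1329049/220842) = 0 + 220842/1329049 = 220842/1329049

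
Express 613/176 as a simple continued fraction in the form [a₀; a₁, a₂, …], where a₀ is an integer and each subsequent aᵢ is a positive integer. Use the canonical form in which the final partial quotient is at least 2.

[3; 2, 14, 6]

Run the Euclidean algorithm, recording each quotient:
613 = 3·176 + 85, so a_0 = 3
176 = 2·85 + 6, so a_1 = 2
85 = 14·6 + 1, so a_2 = 14
6 = 6·1 + 0, so a_3 = 6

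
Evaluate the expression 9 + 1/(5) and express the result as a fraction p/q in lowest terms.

46/5

Build up convergents one term at a time:
a_0 = 9: 9/1
a_1 = 5: 46/5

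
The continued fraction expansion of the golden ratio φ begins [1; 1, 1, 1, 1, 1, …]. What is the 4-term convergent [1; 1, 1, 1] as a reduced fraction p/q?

5/3

Start with 1.
1 + 1/(1/1) = 1 + 1/1 = 2/1
1 + 1/(2/1) = 1 + 1/2 = 3/2
1 + 1/(3/2) = 1 + 2/3 = 5/3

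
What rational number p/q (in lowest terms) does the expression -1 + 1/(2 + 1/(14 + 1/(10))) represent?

-151/292

Build up convergents one term at a time:
a_0 = -1: -1/1
a_1 = 2: -1/2
a_2 = 14: -15/29
a_3 = 10: -151/292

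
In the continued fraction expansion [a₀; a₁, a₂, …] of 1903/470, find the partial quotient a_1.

1903 ÷ 470 → quotient 4, remainder 23
470 ÷ 23 → quotient 20, remainder 10

20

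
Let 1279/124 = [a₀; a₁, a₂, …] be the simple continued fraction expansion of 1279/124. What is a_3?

Apply division with remainder until the remainder is 0:
1279 ÷ 124 → quotient 10, remainder 39
124 ÷ 39 → quotient 3, remainder 7
39 ÷ 7 → quotient 5, remainder 4
7 ÷ 4 → quotient 1, remainder 3

1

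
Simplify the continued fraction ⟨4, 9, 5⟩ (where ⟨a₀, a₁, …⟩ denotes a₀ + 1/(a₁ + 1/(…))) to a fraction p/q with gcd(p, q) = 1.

189/46

Start with 5.
9 + 1/(5/1) = 9 + 1/5 = 46/5
4 + 1/(46/5) = 4 + 5/46 = 189/46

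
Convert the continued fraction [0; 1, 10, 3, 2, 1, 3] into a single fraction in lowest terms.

381/418

Start with 3.
1 + 1/(3/1) = 1 + 1/3 = 4/3
2 + 1/(4/3) = 2 + 3/4 = 11/4
3 + 1/(11/4) = 3 + 4/11 = 37/11
10 + 1/(37/11) = 10 + 11/37 = 381/37
1 + 1/(381/37) = 1 + 37/381 = 418/381
0 + 1/(418/381) = 0 + 381/418 = 381/418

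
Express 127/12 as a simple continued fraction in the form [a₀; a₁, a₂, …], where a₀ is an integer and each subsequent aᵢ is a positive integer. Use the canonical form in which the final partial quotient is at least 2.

[10; 1, 1, 2, 2]

Apply division with remainder until the remainder is 0:
⌊127/12⌋ = 10, remainder 7
⌊12/7⌋ = 1, remainder 5
⌊7/5⌋ = 1, remainder 2
⌊5/2⌋ = 2, remainder 1
⌊2/1⌋ = 2, remainder 0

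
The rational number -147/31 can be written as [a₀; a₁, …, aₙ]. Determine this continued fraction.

[-5; 3, 1, 7]

Apply division with remainder until the remainder is 0:
⌊-147/31⌋ = -5, remainder 8
⌊31/8⌋ = 3, remainder 7
⌊8/7⌋ = 1, remainder 1
⌊7/1⌋ = 7, remainder 0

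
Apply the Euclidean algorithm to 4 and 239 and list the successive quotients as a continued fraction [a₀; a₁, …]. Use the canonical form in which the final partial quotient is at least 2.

[0; 59, 1, 3]

4 = 0·239 + 4, so a_0 = 0
239 = 59·4 + 3, so a_1 = 59
4 = 1·3 + 1, so a_2 = 1
3 = 3·1 + 0, so a_3 = 3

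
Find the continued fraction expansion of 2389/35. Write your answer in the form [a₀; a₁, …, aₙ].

[68; 3, 1, 8]

2389 = 68·35 + 9, so a_0 = 68
35 = 3·9 + 8, so a_1 = 3
9 = 1·8 + 1, so a_2 = 1
8 = 8·1 + 0, so a_3 = 8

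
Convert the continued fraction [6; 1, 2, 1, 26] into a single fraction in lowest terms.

a_0 = 6: 6/1
a_1 = 1: 7/1
a_2 = 2: 20/3
a_3 = 1: 27/4
a_4 = 26: 722/107

722/107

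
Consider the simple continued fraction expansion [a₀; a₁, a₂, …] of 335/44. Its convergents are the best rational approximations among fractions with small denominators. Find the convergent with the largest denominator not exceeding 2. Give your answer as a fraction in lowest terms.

a_0 = 7: 7/1  (≤ bound)
a_1 = 1: 8/1  (≤ bound)
a_2 = 1: 15/2  (≤ bound)
a_3 = 1: 23/3  (> 2, stop)

15/2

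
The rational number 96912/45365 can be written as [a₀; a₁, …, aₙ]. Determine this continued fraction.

[2; 7, 2, 1, 21, 1, 44, 2]

⌊96912/45365⌋ = 2, remainder 6182
⌊45365/6182⌋ = 7, remainder 2091
⌊6182/2091⌋ = 2, remainder 2000
⌊2091/2000⌋ = 1, remainder 91
⌊2000/91⌋ = 21, remainder 89
⌊91/89⌋ = 1, remainder 2
⌊89/2⌋ = 44, remainder 1
⌊2/1⌋ = 2, remainder 0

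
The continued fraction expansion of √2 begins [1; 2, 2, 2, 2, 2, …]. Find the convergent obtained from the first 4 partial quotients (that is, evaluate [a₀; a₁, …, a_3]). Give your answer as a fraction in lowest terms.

17/12

Use the convergent recurrence hₖ = aₖ·hₖ₋₁ + hₖ₋₂ (and likewise for the denominators kₖ):
a_0 = 1: 1/1
a_1 = 2: 3/2
a_2 = 2: 7/5
a_3 = 2: 17/12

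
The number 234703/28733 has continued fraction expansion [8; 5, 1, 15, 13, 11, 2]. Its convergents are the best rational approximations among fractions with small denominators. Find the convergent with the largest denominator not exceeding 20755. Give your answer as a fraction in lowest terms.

112283/13746

a_0 = 8: 8/1  (≤ bound)
a_1 = 5: 41/5  (≤ bound)
a_2 = 1: 49/6  (≤ bound)
a_3 = 15: 776/95  (≤ bound)
a_4 = 13: 10137/1241  (≤ bound)
a_5 = 11: 112283/13746  (≤ bound)
a_6 = 2: 234703/28733  (> 20755, stop)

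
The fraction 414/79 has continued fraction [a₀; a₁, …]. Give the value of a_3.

Run the Euclidean algorithm, recording each quotient:
414 ÷ 79 → quotient 5, remainder 19
79 ÷ 19 → quotient 4, remainder 3
19 ÷ 3 → quotient 6, remainder 1
3 ÷ 1 → quotient 3, remainder 0

3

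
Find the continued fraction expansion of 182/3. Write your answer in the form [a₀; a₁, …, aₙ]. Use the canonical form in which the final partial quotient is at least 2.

[60; 1, 2]

Repeatedly divide and take the remainder:
⌊182/3⌋ = 60, remainder 2
⌊3/2⌋ = 1, remainder 1
⌊2/1⌋ = 2, remainder 0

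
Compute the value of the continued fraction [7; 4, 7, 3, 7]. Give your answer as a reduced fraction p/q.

a_0 = 7: 7/1
a_1 = 4: 29/4
a_2 = 7: 210/29
a_3 = 3: 659/91
a_4 = 7: 4823/666

4823/666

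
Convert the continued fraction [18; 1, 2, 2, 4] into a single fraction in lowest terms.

580/31

Use the convergent recurrence hₖ = aₖ·hₖ₋₁ + hₖ₋₂ (and likewise for the denominators kₖ):
a_0 = 18: 18/1
a_1 = 1: 19/1
a_2 = 2: 56/3
a_3 = 2: 131/7
a_4 = 4: 580/31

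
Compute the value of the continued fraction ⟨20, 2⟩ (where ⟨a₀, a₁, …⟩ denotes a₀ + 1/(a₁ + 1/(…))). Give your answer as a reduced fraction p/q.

Build up convergents one term at a time:
a_0 = 20: 20/1
a_1 = 2: 41/2

41/2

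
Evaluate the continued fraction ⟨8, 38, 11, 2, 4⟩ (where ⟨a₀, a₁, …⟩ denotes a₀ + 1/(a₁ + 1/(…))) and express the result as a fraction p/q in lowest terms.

Collapse the nested fraction from the inside out:
Start with 4.
2 + 1/(4/1) = 2 + 1/4 = 9/4
11 + 1/(9/4) = 11 + 4/9 = 103/9
38 + 1/(103/9) = 38 + 9/103 = 3923/103
8 + 1/(3923/103) = 8 + 103/3923 = 31487/3923

31487/3923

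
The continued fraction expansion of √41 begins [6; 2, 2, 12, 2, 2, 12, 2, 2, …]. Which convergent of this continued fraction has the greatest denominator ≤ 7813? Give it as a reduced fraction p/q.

25414/3969

a_0 = 6: 6/1  (≤ bound)
a_1 = 2: 13/2  (≤ bound)
a_2 = 2: 32/5  (≤ bound)
a_3 = 12: 397/62  (≤ bound)
a_4 = 2: 826/129  (≤ bound)
a_5 = 2: 2049/320  (≤ bound)
a_6 = 12: 25414/3969  (≤ bound)
a_7 = 2: 52877/8258  (> 7813, stop)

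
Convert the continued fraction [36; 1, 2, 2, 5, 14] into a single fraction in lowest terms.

19787/539

Collapse the nested fraction from the inside out:
Start with 14.
5 + 1/(14/1) = 5 + 1/14 = 71/14
2 + 1/(71/14) = 2 + 14/71 = 156/71
2 + 1/(156/71) = 2 + 71/156 = 383/156
1 + 1/(383/156) = 1 + 156/383 = 539/383
36 + 1/(539/383) = 36 + 383/539 = 19787/539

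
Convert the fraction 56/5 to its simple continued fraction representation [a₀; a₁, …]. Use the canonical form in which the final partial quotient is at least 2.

Apply division with remainder until the remainder is 0:
56 ÷ 5 → quotient 11, remainder 1
5 ÷ 1 → quotient 5, remainder 0

[11; 5]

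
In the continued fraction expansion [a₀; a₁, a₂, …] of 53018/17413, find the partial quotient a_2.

2

53018 ÷ 17413 → quotient 3, remainder 779
17413 ÷ 779 → quotient 22, remainder 275
779 ÷ 275 → quotient 2, remainder 229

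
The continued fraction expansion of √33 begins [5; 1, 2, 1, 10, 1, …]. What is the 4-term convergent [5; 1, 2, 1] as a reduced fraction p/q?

Build up convergents one term at a time:
a_0 = 5: 5/1
a_1 = 1: 6/1
a_2 = 2: 17/3
a_3 = 1: 23/4

23/4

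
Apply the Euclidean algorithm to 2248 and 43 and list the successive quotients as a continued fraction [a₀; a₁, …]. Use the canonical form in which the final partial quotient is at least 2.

[52; 3, 1, 1, 2, 2]

⌊2248/43⌋ = 52, remainder 12
⌊43/12⌋ = 3, remainder 7
⌊12/7⌋ = 1, remainder 5
⌊7/5⌋ = 1, remainder 2
⌊5/2⌋ = 2, remainder 1
⌊2/1⌋ = 2, remainder 0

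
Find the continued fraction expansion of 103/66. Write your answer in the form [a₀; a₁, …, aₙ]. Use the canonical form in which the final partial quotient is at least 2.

Run the Euclidean algorithm, recording each quotient:
103 = 1·66 + 37, so a_0 = 1
66 = 1·37 + 29, so a_1 = 1
37 = 1·29 + 8, so a_2 = 1
29 = 3·8 + 5, so a_3 = 3
8 = 1·5 + 3, so a_4 = 1
5 = 1·3 + 2, so a_5 = 1
3 = 1·2 + 1, so a_6 = 1
2 = 2·1 + 0, so a_7 = 2

[1; 1, 1, 3, 1, 1, 1, 2]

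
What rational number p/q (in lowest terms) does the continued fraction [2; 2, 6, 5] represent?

Start with 5.
6 + 1/(5/1) = 6 + 1/5 = 31/5
2 + 1/(31/5) = 2 + 5/31 = 67/31
2 + 1/(67/31) = 2 + 31/67 = 165/67

165/67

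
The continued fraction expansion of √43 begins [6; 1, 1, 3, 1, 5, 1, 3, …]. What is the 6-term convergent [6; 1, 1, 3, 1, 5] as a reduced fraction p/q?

341/52

Start with 5.
1 + 1/(5/1) = 1 + 1/5 = 6/5
3 + 1/(6/5) = 3 + 5/6 = 23/6
1 + 1/(23/6) = 1 + 6/23 = 29/23
1 + 1/(29/23) = 1 + 23/29 = 52/29
6 + 1/(52/29) = 6 + 29/52 = 341/52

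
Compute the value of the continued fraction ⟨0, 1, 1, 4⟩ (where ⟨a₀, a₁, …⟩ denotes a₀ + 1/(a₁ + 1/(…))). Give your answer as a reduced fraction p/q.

5/9

Collapse the nested fraction from the inside out:
Start with 4.
1 + 1/(4/1) = 1 + 1/4 = 5/4
1 + 1/(5/4) = 1 + 4/5 = 9/5
0 + 1/(9/5) = 0 + 5/9 = 5/9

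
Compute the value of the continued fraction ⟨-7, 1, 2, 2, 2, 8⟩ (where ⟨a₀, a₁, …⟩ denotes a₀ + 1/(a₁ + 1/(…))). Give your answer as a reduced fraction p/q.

a_0 = -7: -7/1
a_1 = 1: -6/1
a_2 = 2: -19/3
a_3 = 2: -44/7
a_4 = 2: -107/17
a_5 = 8: -900/143

-900/143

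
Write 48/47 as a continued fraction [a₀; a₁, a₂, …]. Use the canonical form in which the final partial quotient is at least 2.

48 ÷ 47 → quotient 1, remainder 1
47 ÷ 1 → quotient 47, remainder 0

[1; 47]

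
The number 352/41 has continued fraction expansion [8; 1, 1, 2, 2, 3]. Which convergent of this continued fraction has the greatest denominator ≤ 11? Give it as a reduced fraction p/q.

43/5

List convergents until the denominator exceeds the bound:
a_0 = 8: 8/1  (≤ bound)
a_1 = 1: 9/1  (≤ bound)
a_2 = 1: 17/2  (≤ bound)
a_3 = 2: 43/5  (≤ bound)
a_4 = 2: 103/12  (> 11, stop)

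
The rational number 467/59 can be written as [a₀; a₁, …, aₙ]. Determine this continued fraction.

[7; 1, 10, 1, 4]

Run the Euclidean algorithm, recording each quotient:
⌊467/59⌋ = 7, remainder 54
⌊59/54⌋ = 1, remainder 5
⌊54/5⌋ = 10, remainder 4
⌊5/4⌋ = 1, remainder 1
⌊4/1⌋ = 4, remainder 0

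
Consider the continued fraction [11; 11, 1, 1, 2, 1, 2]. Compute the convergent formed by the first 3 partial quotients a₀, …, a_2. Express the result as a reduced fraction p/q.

Collapse the nested fraction from the inside out:
Start with 1.
11 + 1/(1/1) = 11 + 1/1 = 12/1
11 + 1/(12/1) = 11 + 1/12 = 133/12

133/12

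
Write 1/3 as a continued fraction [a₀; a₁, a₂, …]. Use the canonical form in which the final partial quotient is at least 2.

[0; 3]

⌊1/3⌋ = 0, remainder 1
⌊3/1⌋ = 3, remainder 0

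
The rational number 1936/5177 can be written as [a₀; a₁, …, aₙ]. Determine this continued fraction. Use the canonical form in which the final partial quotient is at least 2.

[0; 2, 1, 2, 14, 1, 2, 14]

1936 ÷ 5177 → quotient 0, remainder 1936
5177 ÷ 1936 → quotient 2, remainder 1305
1936 ÷ 1305 → quotient 1, remainder 631
1305 ÷ 631 → quotient 2, remainder 43
631 ÷ 43 → quotient 14, remainder 29
43 ÷ 29 → quotient 1, remainder 14
29 ÷ 14 → quotient 2, remainder 1
14 ÷ 1 → quotient 14, remainder 0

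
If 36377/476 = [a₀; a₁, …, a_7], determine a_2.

Repeatedly divide and take the remainder:
36377 ÷ 476 → quotient 76, remainder 201
476 ÷ 201 → quotient 2, remainder 74
201 ÷ 74 → quotient 2, remainder 53

2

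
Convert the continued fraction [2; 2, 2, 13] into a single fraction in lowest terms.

161/67

a_0 = 2: 2/1
a_1 = 2: 5/2
a_2 = 2: 12/5
a_3 = 13: 161/67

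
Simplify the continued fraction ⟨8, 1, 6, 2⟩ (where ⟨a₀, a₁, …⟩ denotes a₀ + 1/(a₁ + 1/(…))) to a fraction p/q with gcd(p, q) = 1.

133/15

Start with 2.
6 + 1/(2/1) = 6 + 1/2 = 13/2
1 + 1/(13/2) = 1 + 2/13 = 15/13
8 + 1/(15/13) = 8 + 13/15 = 133/15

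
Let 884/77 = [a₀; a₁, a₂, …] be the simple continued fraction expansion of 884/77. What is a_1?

884 ÷ 77 → quotient 11, remainder 37
77 ÷ 37 → quotient 2, remainder 3

2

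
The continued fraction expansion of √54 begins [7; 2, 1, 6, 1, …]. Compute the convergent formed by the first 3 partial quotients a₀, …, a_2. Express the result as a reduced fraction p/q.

a_0 = 7: 7/1
a_1 = 2: 15/2
a_2 = 1: 22/3

22/3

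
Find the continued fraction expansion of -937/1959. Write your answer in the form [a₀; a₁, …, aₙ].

Run the Euclidean algorithm, recording each quotient:
-937 ÷ 1959 → quotient -1, remainder 1022
1959 ÷ 1022 → quotient 1, remainder 937
1022 ÷ 937 → quotient 1, remainder 85
937 ÷ 85 → quotient 11, remainder 2
85 ÷ 2 → quotient 42, remainder 1
2 ÷ 1 → quotient 2, remainder 0

[-1; 1, 1, 11, 42, 2]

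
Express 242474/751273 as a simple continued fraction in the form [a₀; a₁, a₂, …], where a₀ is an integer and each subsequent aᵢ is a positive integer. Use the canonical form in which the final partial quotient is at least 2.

Run the Euclidean algorithm, recording each quotient:
242474 ÷ 751273 → quotient 0, remainder 242474
751273 ÷ 242474 → quotient 3, remainder 23851
242474 ÷ 23851 → quotient 10, remainder 3964
23851 ÷ 3964 → quotient 6, remainder 67
3964 ÷ 67 → quotient 59, remainder 11
67 ÷ 11 → quotient 6, remainder 1
11 ÷ 1 → quotient 11, remainder 0

[0; 3, 10, 6, 59, 6, 11]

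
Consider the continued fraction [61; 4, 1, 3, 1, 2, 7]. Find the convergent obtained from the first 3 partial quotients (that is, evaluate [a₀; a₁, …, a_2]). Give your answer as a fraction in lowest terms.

a_0 = 61: 61/1
a_1 = 4: 245/4
a_2 = 1: 306/5

306/5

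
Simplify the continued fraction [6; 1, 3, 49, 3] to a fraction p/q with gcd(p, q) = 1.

4017/595

Compute successive convergents:
a_0 = 6: 6/1
a_1 = 1: 7/1
a_2 = 3: 27/4
a_3 = 49: 1330/197
a_4 = 3: 4017/595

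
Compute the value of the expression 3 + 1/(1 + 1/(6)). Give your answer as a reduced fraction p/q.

27/7

Start with 6.
1 + 1/(6/1) = 1 + 1/6 = 7/6
3 + 1/(7/6) = 3 + 6/7 = 27/7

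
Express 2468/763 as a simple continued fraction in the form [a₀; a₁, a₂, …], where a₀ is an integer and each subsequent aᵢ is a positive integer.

[3; 4, 3, 1, 4, 4, 2]

2468 = 3·763 + 179, so a_0 = 3
763 = 4·179 + 47, so a_1 = 4
179 = 3·47 + 38, so a_2 = 3
47 = 1·38 + 9, so a_3 = 1
38 = 4·9 + 2, so a_4 = 4
9 = 4·2 + 1, so a_5 = 4
2 = 2·1 + 0, so a_6 = 2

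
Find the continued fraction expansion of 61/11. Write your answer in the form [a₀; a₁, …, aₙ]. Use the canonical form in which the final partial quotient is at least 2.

[5; 1, 1, 5]

⌊61/11⌋ = 5, remainder 6
⌊11/6⌋ = 1, remainder 5
⌊6/5⌋ = 1, remainder 1
⌊5/1⌋ = 5, remainder 0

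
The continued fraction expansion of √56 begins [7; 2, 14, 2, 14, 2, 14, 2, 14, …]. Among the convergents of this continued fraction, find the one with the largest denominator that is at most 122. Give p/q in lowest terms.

a_0 = 7: 7/1  (≤ bound)
a_1 = 2: 15/2  (≤ bound)
a_2 = 14: 217/29  (≤ bound)
a_3 = 2: 449/60  (≤ bound)
a_4 = 14: 6503/869  (> 122, stop)

449/60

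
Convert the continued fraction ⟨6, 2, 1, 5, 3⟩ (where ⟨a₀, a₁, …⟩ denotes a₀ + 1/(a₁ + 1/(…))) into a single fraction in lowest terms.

Use the convergent recurrence hₖ = aₖ·hₖ₋₁ + hₖ₋₂ (and likewise for the denominators kₖ):
a_0 = 6: 6/1
a_1 = 2: 13/2
a_2 = 1: 19/3
a_3 = 5: 108/17
a_4 = 3: 343/54

343/54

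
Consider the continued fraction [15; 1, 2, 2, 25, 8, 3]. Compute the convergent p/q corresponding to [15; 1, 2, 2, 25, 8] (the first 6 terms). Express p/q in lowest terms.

Starting at the tail and folding back:
Start with 8.
25 + 1/(8/1) = 25 + 1/8 = 201/8
2 + 1/(201/8) = 2 + 8/201 = 410/201
2 + 1/(410/201) = 2 + 201/410 = 1021/410
1 + 1/(1021/410) = 1 + 410/1021 = 1431/1021
15 + 1/(1431/1021) = 15 + 1021/1431 = 22486/1431

22486/1431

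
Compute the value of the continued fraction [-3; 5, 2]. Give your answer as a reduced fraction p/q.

Start with 2.
5 + 1/(2/1) = 5 + 1/2 = 11/2
-3 + 1/(11/2) = -3 + 2/11 = -31/11

-31/11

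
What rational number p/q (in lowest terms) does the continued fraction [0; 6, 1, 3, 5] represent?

21/142

Start with 5.
3 + 1/(5/1) = 3 + 1/5 = 16/5
1 + 1/(16/5) = 1 + 5/16 = 21/16
6 + 1/(21/16) = 6 + 16/21 = 142/21
0 + 1/(142/21) = 0 + 21/142 = 21/142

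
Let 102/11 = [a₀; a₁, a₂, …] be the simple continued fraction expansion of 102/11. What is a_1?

3

102 ÷ 11 → quotient 9, remainder 3
11 ÷ 3 → quotient 3, remainder 2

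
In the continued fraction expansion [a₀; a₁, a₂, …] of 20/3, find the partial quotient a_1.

20 ÷ 3 → quotient 6, remainder 2
3 ÷ 2 → quotient 1, remainder 1

1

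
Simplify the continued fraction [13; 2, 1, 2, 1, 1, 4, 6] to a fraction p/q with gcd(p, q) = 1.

Collapse the nested fraction from the inside out:
Start with 6.
4 + 1/(6/1) = 4 + 1/6 = 25/6
1 + 1/(25/6) = 1 + 6/25 = 31/25
1 + 1/(31/25) = 1 + 25/31 = 56/31
2 + 1/(56/31) = 2 + 31/56 = 143/56
1 + 1/(143/56) = 1 + 56/143 = 199/143
2 + 1/(199/143) = 2 + 143/199 = 541/199
13 + 1/(541/199) = 13 + 199/541 = 7232/541

7232/541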